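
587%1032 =587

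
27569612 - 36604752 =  - 9035140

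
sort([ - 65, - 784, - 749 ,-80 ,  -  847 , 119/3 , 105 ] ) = [ -847, -784, - 749,-80,-65,119/3,105] 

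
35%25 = 10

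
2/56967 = 2/56967 = 0.00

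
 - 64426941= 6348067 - 70775008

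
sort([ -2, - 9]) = [- 9, - 2] 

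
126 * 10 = 1260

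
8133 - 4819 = 3314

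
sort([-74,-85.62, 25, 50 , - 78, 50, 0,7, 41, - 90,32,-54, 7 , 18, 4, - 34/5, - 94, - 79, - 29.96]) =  [-94,  -  90, - 85.62, - 79, - 78, - 74, - 54, - 29.96, - 34/5,0,4,7, 7,18,25,32,  41, 50, 50 ]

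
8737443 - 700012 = 8037431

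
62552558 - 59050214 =3502344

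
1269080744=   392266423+876814321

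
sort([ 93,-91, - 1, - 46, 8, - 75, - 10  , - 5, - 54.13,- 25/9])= [ - 91,- 75, - 54.13, - 46, -10, - 5, - 25/9, - 1,8 , 93]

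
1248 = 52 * 24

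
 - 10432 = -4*2608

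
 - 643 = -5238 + 4595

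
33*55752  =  1839816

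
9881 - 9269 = 612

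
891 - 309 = 582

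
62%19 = 5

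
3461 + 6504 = 9965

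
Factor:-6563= - 6563^1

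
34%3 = 1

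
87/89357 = 87/89357 = 0.00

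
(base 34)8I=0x122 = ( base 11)244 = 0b100100010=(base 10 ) 290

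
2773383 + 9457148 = 12230531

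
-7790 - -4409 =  - 3381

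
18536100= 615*30140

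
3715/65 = 743/13 =57.15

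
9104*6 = 54624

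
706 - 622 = 84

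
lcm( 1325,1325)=1325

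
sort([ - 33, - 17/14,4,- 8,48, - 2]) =[ - 33, - 8, - 2, - 17/14, 4, 48]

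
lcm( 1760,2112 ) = 10560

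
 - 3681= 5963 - 9644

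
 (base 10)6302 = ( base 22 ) d0a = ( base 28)812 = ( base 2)1100010011110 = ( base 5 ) 200202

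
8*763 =6104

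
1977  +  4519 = 6496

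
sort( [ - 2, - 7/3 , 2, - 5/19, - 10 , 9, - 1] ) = [ - 10 ,-7/3, - 2 , - 1, -5/19 , 2, 9]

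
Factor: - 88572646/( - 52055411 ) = 2^1 * 17^(-1)*37^( - 1)*53^1*82759^ ( - 1 )*835591^1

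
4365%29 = 15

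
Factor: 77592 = 2^3 * 3^1*53^1*61^1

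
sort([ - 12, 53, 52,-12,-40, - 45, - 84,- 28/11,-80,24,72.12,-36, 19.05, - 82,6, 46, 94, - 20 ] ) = [  -  84, - 82, - 80 , - 45,-40, - 36,-20, - 12,-12 , - 28/11, 6, 19.05,24,46,  52,53, 72.12,94 ]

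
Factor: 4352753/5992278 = 2^(-1)*3^(- 1 )*73^ ( - 1)*13681^(-1 )*4352753^1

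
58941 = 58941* 1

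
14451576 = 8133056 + 6318520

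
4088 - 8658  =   - 4570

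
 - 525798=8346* ( - 63 ) 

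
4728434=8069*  586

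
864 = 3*288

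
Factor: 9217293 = 3^1 * 3072431^1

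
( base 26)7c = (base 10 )194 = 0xC2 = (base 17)B7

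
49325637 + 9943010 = 59268647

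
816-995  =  -179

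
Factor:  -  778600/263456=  - 97325/32932 =-  2^( - 2)*5^2*17^1*229^1*8233^(-1)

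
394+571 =965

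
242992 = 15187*16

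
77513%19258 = 481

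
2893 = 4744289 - 4741396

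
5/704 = 5/704=0.01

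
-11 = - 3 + - 8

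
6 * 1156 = 6936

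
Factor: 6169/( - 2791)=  - 31^1*199^1*2791^ ( - 1 ) 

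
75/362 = 75/362 = 0.21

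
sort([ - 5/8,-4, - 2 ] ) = [ - 4, - 2, - 5/8]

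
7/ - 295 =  - 7/295 = -0.02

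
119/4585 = 17/655 = 0.03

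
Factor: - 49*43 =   -  2107 = - 7^2*43^1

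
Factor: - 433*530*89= - 2^1*5^1*53^1 *89^1*433^1 = -20424610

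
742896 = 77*9648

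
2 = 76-74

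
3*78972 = 236916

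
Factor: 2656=2^5*83^1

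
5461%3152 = 2309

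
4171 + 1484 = 5655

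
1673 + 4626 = 6299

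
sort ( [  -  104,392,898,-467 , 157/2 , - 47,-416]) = [ - 467, - 416,- 104,-47 , 157/2,392,  898]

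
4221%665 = 231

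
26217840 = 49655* 528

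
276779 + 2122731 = 2399510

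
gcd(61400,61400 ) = 61400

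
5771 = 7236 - 1465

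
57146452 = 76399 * 748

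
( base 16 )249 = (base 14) 2db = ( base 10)585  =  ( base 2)1001001001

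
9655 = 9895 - 240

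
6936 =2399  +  4537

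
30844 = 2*15422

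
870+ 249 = 1119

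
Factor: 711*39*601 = 3^3*13^1*79^1*601^1 = 16665129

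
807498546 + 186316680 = 993815226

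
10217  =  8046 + 2171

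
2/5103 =2/5103 = 0.00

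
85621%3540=661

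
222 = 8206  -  7984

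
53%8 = 5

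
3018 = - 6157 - - 9175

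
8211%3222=1767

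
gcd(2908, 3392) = 4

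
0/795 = 0 = 0.00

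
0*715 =0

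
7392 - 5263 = 2129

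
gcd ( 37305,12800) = 5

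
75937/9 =75937/9  =  8437.44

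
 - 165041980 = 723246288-888288268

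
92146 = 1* 92146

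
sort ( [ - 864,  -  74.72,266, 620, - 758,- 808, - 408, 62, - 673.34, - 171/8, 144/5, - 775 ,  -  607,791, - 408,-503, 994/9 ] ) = [ - 864,- 808,-775, - 758,-673.34 , - 607,  -  503,-408,  -  408, - 74.72,-171/8,144/5 , 62, 994/9,266,620,791]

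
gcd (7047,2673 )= 243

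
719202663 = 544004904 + 175197759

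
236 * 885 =208860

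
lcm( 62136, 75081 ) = 1801944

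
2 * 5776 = 11552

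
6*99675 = 598050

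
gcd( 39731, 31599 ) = 1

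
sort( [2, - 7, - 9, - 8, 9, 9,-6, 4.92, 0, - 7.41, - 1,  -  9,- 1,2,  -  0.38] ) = [ - 9, - 9, - 8, - 7.41,-7, - 6, - 1, - 1, - 0.38,0,2, 2,4.92, 9, 9 ]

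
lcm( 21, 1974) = 1974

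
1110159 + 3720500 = 4830659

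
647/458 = 1 + 189/458 = 1.41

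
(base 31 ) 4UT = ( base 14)1A71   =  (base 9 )6526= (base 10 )4803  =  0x12C3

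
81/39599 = 81/39599=   0.00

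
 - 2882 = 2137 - 5019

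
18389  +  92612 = 111001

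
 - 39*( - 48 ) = 1872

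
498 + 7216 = 7714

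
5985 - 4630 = 1355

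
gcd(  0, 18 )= 18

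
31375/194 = 31375/194 = 161.73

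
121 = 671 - 550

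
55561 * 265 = 14723665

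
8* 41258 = 330064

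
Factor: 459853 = 29^1*101^1*157^1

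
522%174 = 0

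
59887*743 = 44496041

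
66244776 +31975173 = 98219949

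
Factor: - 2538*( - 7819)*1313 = 2^1*3^3*7^1*13^1*47^1*101^1 * 1117^1 = 26055988686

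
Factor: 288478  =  2^1*97^1*1487^1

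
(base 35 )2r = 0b1100001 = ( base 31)34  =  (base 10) 97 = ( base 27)3G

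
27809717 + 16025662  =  43835379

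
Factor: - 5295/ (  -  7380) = 2^(-2)*3^(-1)*41^ (-1 )*353^1 = 353/492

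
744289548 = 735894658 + 8394890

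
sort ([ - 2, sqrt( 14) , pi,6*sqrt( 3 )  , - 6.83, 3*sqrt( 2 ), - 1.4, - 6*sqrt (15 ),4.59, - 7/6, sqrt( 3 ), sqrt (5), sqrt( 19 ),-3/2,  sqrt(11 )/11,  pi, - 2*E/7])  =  [ - 6*sqrt(15 ),-6.83, - 2 ,- 3/2, - 1.4, -7/6,-2*E/7,sqrt( 11)/11,  sqrt( 3 ),  sqrt(5),pi,pi, sqrt (14 ),3*sqrt( 2),sqrt( 19 ),4.59,6*sqrt( 3 )] 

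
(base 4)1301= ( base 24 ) 4h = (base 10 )113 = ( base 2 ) 1110001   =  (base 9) 135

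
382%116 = 34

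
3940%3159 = 781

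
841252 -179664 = 661588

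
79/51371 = 79/51371 = 0.00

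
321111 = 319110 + 2001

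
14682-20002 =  - 5320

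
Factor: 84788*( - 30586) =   -  2^3*11^1*41^2 * 47^1 * 373^1= -  2593325768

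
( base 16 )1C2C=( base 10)7212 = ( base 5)212322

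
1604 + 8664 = 10268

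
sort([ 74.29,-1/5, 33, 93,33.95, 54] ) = [ - 1/5, 33, 33.95, 54, 74.29, 93 ] 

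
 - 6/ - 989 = 6/989 = 0.01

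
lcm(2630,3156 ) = 15780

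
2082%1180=902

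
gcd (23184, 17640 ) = 504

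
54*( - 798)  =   -43092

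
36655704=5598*6548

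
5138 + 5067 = 10205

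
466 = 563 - 97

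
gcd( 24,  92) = 4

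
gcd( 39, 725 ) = 1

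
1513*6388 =9665044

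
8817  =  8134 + 683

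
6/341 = 6/341=0.02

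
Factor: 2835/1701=5/3  =  3^ ( - 1) * 5^1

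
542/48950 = 271/24475  =  0.01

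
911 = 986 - 75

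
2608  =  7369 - 4761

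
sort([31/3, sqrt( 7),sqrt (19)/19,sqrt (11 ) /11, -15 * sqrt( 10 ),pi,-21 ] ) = [-15* sqrt( 10 ),-21,sqrt( 19)/19,sqrt (11)/11,sqrt (7),pi,31/3]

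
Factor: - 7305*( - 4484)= 2^2*3^1 * 5^1 * 19^1*59^1 * 487^1=32755620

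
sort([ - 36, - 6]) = [ - 36,- 6 ]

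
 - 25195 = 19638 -44833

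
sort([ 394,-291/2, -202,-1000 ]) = [ -1000,  -  202, - 291/2,394]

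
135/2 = 135/2 = 67.50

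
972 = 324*3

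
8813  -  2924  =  5889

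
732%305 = 122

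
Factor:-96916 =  - 2^2 *24229^1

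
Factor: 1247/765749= 29^1*43^1*765749^(-1 ) 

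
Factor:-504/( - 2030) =36/145 = 2^2*3^2*5^( - 1 )*29^(- 1)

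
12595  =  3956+8639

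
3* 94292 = 282876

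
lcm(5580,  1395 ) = 5580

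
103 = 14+89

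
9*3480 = 31320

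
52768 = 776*68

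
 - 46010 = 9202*(  -  5)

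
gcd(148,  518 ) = 74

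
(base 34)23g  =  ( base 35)1YF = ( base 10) 2430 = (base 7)10041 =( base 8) 4576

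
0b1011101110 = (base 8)1356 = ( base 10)750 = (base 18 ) 25C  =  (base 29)PP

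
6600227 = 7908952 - 1308725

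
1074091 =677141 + 396950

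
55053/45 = 1223+ 2/5 = 1223.40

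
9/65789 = 9/65789 = 0.00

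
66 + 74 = 140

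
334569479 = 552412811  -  217843332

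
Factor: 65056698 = 2^1 * 3^2*7^1*516323^1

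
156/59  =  156/59 = 2.64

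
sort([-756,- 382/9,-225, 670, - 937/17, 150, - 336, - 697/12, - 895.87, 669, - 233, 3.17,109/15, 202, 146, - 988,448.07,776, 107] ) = [ - 988, - 895.87, -756,-336, -233, - 225, - 697/12, - 937/17, - 382/9, 3.17, 109/15, 107,146,  150, 202, 448.07, 669,670, 776]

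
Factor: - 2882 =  - 2^1*11^1*131^1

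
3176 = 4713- 1537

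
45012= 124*363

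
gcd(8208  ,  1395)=9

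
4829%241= 9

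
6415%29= 6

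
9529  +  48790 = 58319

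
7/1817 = 7/1817 = 0.00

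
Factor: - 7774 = - 2^1*13^2*23^1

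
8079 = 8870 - 791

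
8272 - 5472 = 2800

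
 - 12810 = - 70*183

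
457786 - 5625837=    - 5168051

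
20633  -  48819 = -28186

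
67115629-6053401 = 61062228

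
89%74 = 15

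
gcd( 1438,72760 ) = 2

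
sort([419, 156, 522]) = [ 156,419,522] 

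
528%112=80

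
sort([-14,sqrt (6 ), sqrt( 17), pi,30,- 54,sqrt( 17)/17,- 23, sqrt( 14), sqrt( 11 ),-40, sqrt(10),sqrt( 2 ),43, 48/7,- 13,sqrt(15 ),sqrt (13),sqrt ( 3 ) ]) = [ - 54, - 40,-23, - 14,- 13, sqrt(17) /17, sqrt( 2),sqrt ( 3),sqrt(6), pi,sqrt( 10), sqrt ( 11 ),sqrt(13), sqrt ( 14 )  ,  sqrt( 15),sqrt( 17), 48/7, 30,  43]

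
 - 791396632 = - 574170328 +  - 217226304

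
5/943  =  5/943 = 0.01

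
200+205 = 405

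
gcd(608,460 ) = 4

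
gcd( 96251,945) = 1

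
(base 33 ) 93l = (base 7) 40632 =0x26C1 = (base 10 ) 9921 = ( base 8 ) 23301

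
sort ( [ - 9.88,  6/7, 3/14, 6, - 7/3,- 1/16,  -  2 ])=[-9.88, -7/3, - 2 ,-1/16,3/14 , 6/7, 6]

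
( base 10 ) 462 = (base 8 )716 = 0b111001110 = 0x1ce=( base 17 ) 1A3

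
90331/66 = 1368 + 43/66 = 1368.65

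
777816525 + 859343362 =1637159887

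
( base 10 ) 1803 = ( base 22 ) 3fl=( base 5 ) 24203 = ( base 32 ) 1ob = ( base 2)11100001011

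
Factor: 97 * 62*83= 499162 = 2^1*31^1*83^1*97^1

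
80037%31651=16735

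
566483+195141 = 761624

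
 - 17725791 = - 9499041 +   -  8226750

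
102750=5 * 20550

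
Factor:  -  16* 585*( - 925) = 8658000 = 2^4 * 3^2*5^3*13^1*37^1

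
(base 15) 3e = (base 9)65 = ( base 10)59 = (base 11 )54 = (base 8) 73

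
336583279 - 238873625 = 97709654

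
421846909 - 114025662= 307821247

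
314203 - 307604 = 6599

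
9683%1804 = 663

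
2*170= 340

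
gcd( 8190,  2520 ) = 630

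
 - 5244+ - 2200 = -7444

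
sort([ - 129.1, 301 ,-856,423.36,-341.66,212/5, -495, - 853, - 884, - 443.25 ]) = [ - 884,-856, - 853,-495, - 443.25,-341.66 , - 129.1,212/5, 301,423.36 ]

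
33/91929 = 11/30643 = 0.00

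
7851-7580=271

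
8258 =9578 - 1320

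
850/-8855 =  - 170/1771=- 0.10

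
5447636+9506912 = 14954548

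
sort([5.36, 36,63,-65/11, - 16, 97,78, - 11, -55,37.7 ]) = [ - 55, - 16 ,-11, - 65/11,  5.36, 36,37.7,63  ,  78, 97]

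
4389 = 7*627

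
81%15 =6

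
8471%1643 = 256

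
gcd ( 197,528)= 1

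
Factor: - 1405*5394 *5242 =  - 2^2*3^1*5^1 * 29^1*31^1*281^1*2621^1 = -  39726863940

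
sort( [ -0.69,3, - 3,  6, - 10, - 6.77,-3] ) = [ - 10, - 6.77, - 3, - 3, - 0.69,3,6 ]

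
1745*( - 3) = - 5235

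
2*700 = 1400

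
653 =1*653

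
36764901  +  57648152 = 94413053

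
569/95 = 569/95  =  5.99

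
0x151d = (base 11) 4074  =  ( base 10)5405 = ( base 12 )3165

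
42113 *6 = 252678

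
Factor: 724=2^2*181^1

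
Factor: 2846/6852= 1423/3426 = 2^(-1)*3^( - 1 ) *571^(-1 )*1423^1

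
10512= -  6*(-1752 ) 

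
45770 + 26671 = 72441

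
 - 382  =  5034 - 5416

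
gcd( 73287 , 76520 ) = 1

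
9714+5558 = 15272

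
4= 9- 5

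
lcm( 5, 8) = 40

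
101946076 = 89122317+12823759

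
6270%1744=1038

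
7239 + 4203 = 11442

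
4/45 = 4/45 = 0.09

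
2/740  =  1/370 = 0.00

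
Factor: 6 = 2^1*3^1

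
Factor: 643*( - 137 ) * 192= - 2^6*3^1*137^1*643^1 = -16913472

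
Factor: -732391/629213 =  - 11^1 *13^ ( - 1)* 29^( - 1 )*139^1*479^1*1669^( - 1 )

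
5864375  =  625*9383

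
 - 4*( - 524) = 2096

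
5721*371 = 2122491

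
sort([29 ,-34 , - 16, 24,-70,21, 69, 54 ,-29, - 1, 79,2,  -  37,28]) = [  -  70, - 37 , - 34, - 29, - 16, - 1,2,21 , 24, 28,29, 54,69,79] 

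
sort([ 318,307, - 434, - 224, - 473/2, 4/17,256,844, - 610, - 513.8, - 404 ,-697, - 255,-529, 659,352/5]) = [ - 697, - 610, - 529 , - 513.8, - 434, - 404, - 255, - 473/2, - 224,4/17,352/5,256, 307,318,659,  844 ]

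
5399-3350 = 2049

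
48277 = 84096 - 35819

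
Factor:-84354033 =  - 3^1*61^1*460951^1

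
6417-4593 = 1824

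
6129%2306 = 1517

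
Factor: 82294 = 2^1*23^1*1789^1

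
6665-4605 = 2060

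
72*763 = 54936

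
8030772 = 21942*366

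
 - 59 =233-292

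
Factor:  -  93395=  - 5^1*18679^1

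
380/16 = 95/4 = 23.75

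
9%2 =1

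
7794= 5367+2427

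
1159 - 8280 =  - 7121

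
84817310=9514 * 8915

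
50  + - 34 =16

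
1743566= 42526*41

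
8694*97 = 843318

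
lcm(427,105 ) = 6405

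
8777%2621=914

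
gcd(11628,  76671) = 9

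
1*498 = 498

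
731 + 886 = 1617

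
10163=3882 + 6281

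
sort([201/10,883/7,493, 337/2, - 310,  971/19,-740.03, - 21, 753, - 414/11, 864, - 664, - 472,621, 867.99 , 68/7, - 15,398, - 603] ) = [ - 740.03,-664,  -  603, - 472, -310, - 414/11,-21, - 15,68/7, 201/10, 971/19 , 883/7 , 337/2,398,493,621,753,864,867.99]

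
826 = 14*59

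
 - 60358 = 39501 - 99859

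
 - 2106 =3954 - 6060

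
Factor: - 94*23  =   - 2^1*23^1 * 47^1 = -2162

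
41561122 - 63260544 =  - 21699422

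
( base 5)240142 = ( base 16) 225d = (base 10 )8797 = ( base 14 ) 32C5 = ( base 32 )8it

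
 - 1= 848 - 849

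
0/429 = 0 = 0.00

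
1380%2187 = 1380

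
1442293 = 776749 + 665544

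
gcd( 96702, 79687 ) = 1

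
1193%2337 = 1193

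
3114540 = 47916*65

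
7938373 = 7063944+874429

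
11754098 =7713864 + 4040234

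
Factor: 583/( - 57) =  - 3^( - 1)*11^1*19^( - 1)*53^1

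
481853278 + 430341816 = 912195094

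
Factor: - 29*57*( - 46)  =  76038 = 2^1*3^1*19^1*23^1*29^1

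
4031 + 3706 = 7737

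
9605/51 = 188 + 1/3  =  188.33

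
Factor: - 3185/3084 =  - 2^(-2) * 3^(  -  1)*5^1*7^2*13^1*257^(-1) 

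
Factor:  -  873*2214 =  - 1932822 = -2^1*3^5*41^1  *97^1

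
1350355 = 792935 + 557420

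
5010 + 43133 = 48143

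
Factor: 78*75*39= 2^1 * 3^3 * 5^2*13^2 = 228150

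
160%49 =13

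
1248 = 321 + 927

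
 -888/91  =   - 10 + 22/91  =  - 9.76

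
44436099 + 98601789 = 143037888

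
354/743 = 354/743 = 0.48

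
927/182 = 927/182 = 5.09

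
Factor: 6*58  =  348  =  2^2*3^1  *  29^1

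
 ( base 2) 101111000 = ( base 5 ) 3001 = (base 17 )152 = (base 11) 312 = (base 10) 376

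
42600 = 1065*40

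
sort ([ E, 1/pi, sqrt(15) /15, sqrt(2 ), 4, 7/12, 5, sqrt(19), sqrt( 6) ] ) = [ sqrt( 15 )/15,1/pi, 7/12, sqrt(2 ), sqrt ( 6),E, 4, sqrt( 19 ),  5] 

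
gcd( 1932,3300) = 12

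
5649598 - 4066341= 1583257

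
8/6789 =8/6789 = 0.00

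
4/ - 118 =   -  2/59 = - 0.03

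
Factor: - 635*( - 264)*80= 2^7*3^1 * 5^2*11^1*127^1  =  13411200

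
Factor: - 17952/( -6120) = 2^2*3^( - 1) * 5^( - 1)*11^1= 44/15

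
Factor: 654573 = 3^1*218191^1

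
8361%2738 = 147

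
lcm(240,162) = 6480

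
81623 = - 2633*( - 31)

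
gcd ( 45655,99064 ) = 1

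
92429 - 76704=15725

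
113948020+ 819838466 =933786486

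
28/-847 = -1 + 117/121 = - 0.03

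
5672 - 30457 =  - 24785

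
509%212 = 85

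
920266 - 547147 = 373119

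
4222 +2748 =6970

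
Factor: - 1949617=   -  1091^1 *1787^1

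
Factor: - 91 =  - 7^1*13^1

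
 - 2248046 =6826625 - 9074671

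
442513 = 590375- 147862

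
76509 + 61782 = 138291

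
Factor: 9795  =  3^1 * 5^1*653^1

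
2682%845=147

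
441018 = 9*49002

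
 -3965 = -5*793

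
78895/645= 15779/129 = 122.32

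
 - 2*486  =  -972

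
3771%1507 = 757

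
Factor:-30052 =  - 2^2 *11^1*683^1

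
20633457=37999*543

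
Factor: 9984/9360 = 2^4* 3^(  -  1 )*5^( - 1)=16/15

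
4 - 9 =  - 5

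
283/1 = 283= 283.00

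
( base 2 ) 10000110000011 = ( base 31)8SN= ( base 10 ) 8579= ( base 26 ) CHP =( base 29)A5O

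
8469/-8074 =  - 2 + 7679/8074 = - 1.05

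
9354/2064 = 1559/344 = 4.53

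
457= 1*457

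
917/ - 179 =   -  917/179  =  - 5.12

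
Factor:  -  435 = - 3^1*5^1* 29^1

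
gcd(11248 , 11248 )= 11248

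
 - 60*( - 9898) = 593880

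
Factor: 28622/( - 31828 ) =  - 2^ ( - 1 )*11^1*73^( - 1 )*109^( - 1)*1301^1 = -  14311/15914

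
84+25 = 109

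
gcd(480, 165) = 15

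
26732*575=15370900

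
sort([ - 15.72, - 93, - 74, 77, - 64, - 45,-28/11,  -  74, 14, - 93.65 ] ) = [ - 93.65, -93, - 74, - 74, - 64, - 45, - 15.72,  -  28/11, 14, 77]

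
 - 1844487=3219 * ( - 573)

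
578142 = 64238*9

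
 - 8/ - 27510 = 4/13755 = 0.00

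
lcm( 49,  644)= 4508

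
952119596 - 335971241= 616148355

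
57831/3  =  19277  =  19277.00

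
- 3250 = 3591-6841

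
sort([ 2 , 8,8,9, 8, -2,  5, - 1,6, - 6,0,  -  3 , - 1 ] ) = [-6, - 3, - 2,- 1 , - 1,  0,2,5, 6,8, 8, 8,9 ]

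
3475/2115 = 1+ 272/423=1.64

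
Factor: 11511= 3^2*1279^1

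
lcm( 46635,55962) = 279810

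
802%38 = 4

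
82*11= 902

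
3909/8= 3909/8 = 488.62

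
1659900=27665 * 60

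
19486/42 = 9743/21 = 463.95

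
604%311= 293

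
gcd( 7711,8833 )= 11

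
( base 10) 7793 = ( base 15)2498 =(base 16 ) 1e71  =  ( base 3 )101200122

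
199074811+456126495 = 655201306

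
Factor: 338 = 2^1*13^2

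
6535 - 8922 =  - 2387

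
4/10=2/5 = 0.40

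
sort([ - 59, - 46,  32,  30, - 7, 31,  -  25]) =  [ - 59,-46 ,- 25,-7,30, 31, 32] 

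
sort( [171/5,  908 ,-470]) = [ - 470, 171/5,908] 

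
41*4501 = 184541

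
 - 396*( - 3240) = 1283040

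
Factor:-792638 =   -  2^1*7^1 *11^1*5147^1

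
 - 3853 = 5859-9712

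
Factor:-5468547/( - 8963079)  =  1822849/2987693 = 7^2*19^( - 1 )*37201^1*157247^ ( - 1)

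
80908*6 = 485448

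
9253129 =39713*233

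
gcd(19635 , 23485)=385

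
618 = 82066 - 81448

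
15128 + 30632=45760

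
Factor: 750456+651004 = 2^2*5^1*79^1*887^1  =  1401460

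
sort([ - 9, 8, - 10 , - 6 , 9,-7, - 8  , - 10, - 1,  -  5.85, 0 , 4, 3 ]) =[-10, - 10,-9, - 8  , - 7 , - 6, - 5.85,-1, 0, 3, 4,  8, 9 ] 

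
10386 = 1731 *6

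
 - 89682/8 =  -11211+3/4 = - 11210.25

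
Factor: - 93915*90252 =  - 8476016580 = - 2^2 * 3^4*5^1*23^1*109^1*2087^1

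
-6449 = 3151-9600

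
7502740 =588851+6913889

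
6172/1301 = 6172/1301 = 4.74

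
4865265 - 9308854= - 4443589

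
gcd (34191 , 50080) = 1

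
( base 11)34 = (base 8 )45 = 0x25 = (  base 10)37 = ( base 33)14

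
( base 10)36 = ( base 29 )17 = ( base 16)24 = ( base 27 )19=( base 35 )11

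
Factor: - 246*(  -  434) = 2^2*3^1*7^1*31^1*41^1 = 106764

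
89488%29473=1069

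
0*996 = 0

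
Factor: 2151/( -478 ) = -2^(  -  1 )*3^2 = - 9/2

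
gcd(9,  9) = 9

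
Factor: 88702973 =23^1*53^1  *72767^1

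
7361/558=13 + 107/558  =  13.19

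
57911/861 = 67 + 32/123 = 67.26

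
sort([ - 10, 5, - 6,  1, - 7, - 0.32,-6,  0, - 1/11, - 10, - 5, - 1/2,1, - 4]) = [ - 10, - 10, - 7, - 6, - 6, - 5, - 4, - 1/2,-0.32,-1/11, 0,1,1,5] 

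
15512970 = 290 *53493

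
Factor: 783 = 3^3*29^1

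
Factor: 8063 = 11^1*  733^1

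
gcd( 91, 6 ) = 1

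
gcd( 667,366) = 1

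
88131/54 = 1632+1/18=1632.06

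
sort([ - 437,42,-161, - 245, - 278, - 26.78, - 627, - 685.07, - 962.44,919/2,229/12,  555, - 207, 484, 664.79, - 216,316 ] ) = [ - 962.44, - 685.07, - 627,  -  437, - 278, - 245, - 216, - 207, -161 , - 26.78,  229/12,42 , 316,919/2, 484, 555 , 664.79 ]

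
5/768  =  5/768=0.01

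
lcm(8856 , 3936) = 35424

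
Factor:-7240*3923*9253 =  - 2^3*5^1*19^1*181^1*487^1*3923^1  =  -262808517560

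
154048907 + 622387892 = 776436799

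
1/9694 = 1/9694 = 0.00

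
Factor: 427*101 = 7^1*61^1*101^1 = 43127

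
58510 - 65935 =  - 7425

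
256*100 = 25600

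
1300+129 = 1429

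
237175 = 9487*25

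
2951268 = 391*7548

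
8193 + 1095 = 9288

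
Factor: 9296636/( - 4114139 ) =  - 2^2 * 2324159^1 * 4114139^( - 1) 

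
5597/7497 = 5597/7497 = 0.75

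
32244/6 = 5374 = 5374.00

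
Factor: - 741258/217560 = - 477/140 = -  2^( - 2 )*3^2*5^( - 1 )*7^(-1 )*53^1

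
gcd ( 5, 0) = 5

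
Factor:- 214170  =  -2^1*3^1*5^1*11^2*59^1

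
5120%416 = 128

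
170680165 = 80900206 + 89779959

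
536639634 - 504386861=32252773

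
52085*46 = 2395910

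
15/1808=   15/1808= 0.01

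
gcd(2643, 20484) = 3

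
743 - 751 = - 8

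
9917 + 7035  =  16952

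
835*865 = 722275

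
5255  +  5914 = 11169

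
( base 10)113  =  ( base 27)45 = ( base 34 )3b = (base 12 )95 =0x71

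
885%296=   293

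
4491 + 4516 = 9007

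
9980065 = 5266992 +4713073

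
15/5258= 15/5258 = 0.00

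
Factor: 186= 2^1*3^1*31^1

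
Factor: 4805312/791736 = 2^3*3^( - 1) * 11^( - 1)*2999^ ( - 1)*75083^1 = 600664/98967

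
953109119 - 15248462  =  937860657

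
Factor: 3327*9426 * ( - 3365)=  - 2^1*3^2*5^1 *673^1*1109^1*1571^1 = - 105527416230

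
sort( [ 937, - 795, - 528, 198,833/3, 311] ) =[-795, - 528,198,833/3,311,937]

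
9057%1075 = 457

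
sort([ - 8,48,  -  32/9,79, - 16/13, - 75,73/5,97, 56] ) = [ - 75,-8,-32/9, - 16/13,73/5,48,56,79,97]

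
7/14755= 7/14755 = 0.00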